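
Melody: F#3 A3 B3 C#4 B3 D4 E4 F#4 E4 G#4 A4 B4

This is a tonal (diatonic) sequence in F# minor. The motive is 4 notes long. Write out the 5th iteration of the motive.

D5 F#5 G#5 A5

With a 4-note motive the entries are F#3, B3, E4, each up a 4th from the previous.
Carrying on: A4 → D5.
From D5 the diatonic shape gives D5 F#5 G#5 A5.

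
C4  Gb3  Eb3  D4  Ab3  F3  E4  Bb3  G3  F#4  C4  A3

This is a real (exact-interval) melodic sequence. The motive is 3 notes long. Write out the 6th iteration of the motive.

Taking 3-note groups, the heads are C4, D4, E4, F#4: the pattern moves up a 2nd.
Extending up a 2nd: G#4 → A#4.
So cell 6 is A#4 E4 C#4.

A#4 E4 C#4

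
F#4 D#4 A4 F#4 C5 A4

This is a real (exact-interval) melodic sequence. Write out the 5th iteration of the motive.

Gb5 Eb5

With a 2-note motive the entries are F#4, A4, C5, each up a 3rd from the previous.
Extending up a 3rd: Eb5 → Gb5.
From Gb5 the exact shape gives Gb5 Eb5.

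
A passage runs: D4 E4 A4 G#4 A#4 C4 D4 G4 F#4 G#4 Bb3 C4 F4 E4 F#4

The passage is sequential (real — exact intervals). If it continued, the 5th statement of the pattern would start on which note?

With a 5-note motive the entries are D4, C4, Bb3, each down a 2nd from the previous.
Extending the heads down a 2nd: Ab3 → Gb3.

Gb3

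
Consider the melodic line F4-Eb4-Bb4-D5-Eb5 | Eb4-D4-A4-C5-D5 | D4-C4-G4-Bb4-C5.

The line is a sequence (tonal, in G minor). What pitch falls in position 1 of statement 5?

With 5-note cells, note 1 of each statement runs F4, Eb4, D4.
Carrying that down a 2nd forward: C4 → Bb3.

Bb3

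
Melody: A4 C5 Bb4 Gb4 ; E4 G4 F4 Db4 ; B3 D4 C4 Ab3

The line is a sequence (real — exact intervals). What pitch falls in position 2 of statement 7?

Grouping in 4s, the 2nd note of each cell is C5, G4, D4.
Carrying that down a 4th forward: A3 → E3 → B2 → F#2.

F#2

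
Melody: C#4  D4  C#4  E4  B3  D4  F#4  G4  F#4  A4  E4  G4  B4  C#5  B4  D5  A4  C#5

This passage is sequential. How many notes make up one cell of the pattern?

There are 18 notes; a 6-note unit gives 3 cells:
C#4 D4 C#4 E4 B3 D4 | F#4 G4 F#4 A4 E4 G4 | B4 C#5 B4 D5 A4 C#5
Each cell is the previous one up a 4th — so the unit is 6 notes.

6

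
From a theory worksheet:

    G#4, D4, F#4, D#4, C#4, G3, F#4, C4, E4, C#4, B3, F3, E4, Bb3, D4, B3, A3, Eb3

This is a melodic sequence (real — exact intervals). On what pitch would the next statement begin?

Unit = 6 notes; the statements start on G#4, F#4, E4, moving down a 2nd each time.
The next head, down a 2nd from E4, is D4.

D4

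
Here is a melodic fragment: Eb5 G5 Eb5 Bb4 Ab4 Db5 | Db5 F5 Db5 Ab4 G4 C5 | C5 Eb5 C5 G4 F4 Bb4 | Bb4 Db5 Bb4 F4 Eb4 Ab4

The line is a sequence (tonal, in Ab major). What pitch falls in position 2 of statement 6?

Bb4

Grouping in 6s, the 2nd note of each cell is G5, F5, Eb5, Db5.
Carrying that down a 2nd forward: C5 → Bb4.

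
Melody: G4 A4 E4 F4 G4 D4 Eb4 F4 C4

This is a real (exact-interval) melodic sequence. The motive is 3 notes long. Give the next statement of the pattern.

Db4 Eb4 Bb3

Taking 3-note groups, the heads are G4, F4, Eb4: the pattern moves down a 2nd.
So cell 4 is Db4 Eb4 Bb3.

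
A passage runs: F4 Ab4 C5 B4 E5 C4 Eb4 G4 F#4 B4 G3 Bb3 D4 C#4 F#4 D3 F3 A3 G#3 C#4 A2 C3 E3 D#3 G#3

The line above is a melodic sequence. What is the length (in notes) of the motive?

Try groups of 5 (5 cells in 25 notes):
F4 Ab4 C5 B4 E5 | C4 Eb4 G4 F#4 B4 | G3 Bb3 D4 C#4 F#4 | D3 F3 A3 G#3 C#4 | A2 C3 E3 D#3 G#3
That's a consistent down a 4th shift per cell, and no other grouping gives one.

5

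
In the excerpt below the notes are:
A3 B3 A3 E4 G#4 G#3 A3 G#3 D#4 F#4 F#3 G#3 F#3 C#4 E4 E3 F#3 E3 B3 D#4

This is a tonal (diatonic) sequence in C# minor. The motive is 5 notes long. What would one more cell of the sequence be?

Taking 5-note groups, the heads are A3, G#3, F#3, E3: the pattern moves down a 2nd.
So cell 5 is D#3 E3 D#3 A3 C#4.

D#3 E3 D#3 A3 C#4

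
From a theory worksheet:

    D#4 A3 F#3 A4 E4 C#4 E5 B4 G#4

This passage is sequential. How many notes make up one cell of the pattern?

9 notes total. Splitting into 3 groups of 3:
D#4 A3 F#3 | A4 E4 C#4 | E5 B4 G#4
That's a consistent up a 5th shift per cell, and no other grouping gives one.

3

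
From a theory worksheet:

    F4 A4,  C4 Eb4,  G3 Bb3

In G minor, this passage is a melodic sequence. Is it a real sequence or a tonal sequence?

tonal

Every note is diatonic to G minor.
Cell 1 has +4 semitones from note 1 to 2, but cell 2 has +3 — the interval quality changes while the contour stays the same, which is the hallmark of a tonal sequence.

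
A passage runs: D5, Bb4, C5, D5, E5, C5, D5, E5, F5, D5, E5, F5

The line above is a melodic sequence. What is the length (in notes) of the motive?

4

12 notes total. Splitting into 3 groups of 4:
D5 Bb4 C5 D5 | E5 C5 D5 E5 | F5 D5 E5 F5
Every group is a transposition up a 2nd of the one before; no shorter unit works.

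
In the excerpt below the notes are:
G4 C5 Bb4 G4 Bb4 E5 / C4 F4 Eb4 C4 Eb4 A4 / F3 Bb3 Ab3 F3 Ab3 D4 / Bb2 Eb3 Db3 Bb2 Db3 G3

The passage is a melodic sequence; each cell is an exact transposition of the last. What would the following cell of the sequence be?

Eb2 Ab2 Gb2 Eb2 Gb2 C3

Unit = 6 notes; the statements start on G4, C4, F3, Bb2, moving down a 5th each time.
So cell 5 is Eb2 Ab2 Gb2 Eb2 Gb2 C3.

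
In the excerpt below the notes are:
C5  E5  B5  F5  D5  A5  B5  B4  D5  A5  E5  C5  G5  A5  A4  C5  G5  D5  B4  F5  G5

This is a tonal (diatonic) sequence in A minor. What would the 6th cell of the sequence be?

The 7-note cells begin on C5, B4, A4 — each down a 2nd from the last.
Carrying on: G4 → F4 → E4.
From E4 the diatonic shape gives E4 G4 D5 A4 F4 C5 D5.

E4 G4 D5 A4 F4 C5 D5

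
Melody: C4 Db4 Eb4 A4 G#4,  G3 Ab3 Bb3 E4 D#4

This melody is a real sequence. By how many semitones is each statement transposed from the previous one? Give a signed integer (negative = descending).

-5

The 5-note cells begin on C4, G3 — each down a 4th from the last.
C4 to G3 spans -5 semitones.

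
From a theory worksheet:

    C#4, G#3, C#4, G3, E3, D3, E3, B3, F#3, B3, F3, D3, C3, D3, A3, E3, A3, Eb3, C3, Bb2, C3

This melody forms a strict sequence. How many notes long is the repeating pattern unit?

7

There are 21 notes; a 7-note unit gives 3 cells:
C#4 G#3 C#4 G3 E3 D3 E3 | B3 F#3 B3 F3 D3 C3 D3 | A3 E3 A3 Eb3 C3 Bb2 C3
That's a consistent down a 2nd shift per cell, and no other grouping gives one.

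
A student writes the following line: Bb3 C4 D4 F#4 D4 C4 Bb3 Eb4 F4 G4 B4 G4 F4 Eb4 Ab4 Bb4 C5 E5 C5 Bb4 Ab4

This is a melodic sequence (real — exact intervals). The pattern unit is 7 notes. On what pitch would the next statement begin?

Db5

Unit = 7 notes; the statements start on Bb3, Eb4, Ab4, moving up a 4th each time.
The next head, up a 4th from Ab4, is Db5.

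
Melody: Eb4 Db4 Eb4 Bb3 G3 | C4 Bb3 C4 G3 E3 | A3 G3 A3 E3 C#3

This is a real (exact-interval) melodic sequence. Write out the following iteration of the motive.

F#3 E3 F#3 C#3 A#2

The 5-note cells begin on Eb4, C4, A3 — each down a 3rd from the last.
Statement 4 starts on F#3 and keeps the same exact contour: F#3 E3 F#3 C#3 A#2.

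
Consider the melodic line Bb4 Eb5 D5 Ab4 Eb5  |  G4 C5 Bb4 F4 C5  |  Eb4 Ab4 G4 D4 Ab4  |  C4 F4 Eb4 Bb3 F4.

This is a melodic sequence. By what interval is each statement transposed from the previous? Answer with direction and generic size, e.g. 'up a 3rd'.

down a 3rd

With a 5-note motive the entries are Bb4, G4, Eb4, C4, each down a 3rd from the previous.
Bb4 to G4 is down a 3rd.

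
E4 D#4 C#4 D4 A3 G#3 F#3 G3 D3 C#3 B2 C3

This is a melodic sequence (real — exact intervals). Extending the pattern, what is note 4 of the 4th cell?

Grouping in 4s, the 4th note of each cell is D4, G3, C3.
Each moves down a 5th; the next is F2.

F2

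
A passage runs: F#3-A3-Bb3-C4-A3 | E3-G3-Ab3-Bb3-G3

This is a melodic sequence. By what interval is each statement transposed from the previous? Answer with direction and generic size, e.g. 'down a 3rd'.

Taking 5-note groups, the heads are F#3, E3: the pattern moves down a 2nd.
F#3 to E3 is down a 2nd.

down a 2nd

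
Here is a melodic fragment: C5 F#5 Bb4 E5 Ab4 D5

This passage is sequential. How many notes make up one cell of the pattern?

2

There are 6 notes; a 2-note unit gives 3 cells:
C5 F#5 | Bb4 E5 | Ab4 D5
Each cell is the previous one down a 2nd — so the unit is 2 notes.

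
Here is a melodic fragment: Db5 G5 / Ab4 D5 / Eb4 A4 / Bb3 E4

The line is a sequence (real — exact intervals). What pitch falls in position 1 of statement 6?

C3

With 2-note cells, note 1 of each statement runs Db5, Ab4, Eb4, Bb3.
Each moves down a 4th. Continuing: F3 → C3.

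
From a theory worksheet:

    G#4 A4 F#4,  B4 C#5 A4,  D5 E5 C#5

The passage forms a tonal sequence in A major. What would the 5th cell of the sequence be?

Taking 3-note groups, the heads are G#4, B4, D5: the pattern moves up a 3rd.
Continuing the starts: F#5 → A5.
So cell 5 is A5 B5 G#5.

A5 B5 G#5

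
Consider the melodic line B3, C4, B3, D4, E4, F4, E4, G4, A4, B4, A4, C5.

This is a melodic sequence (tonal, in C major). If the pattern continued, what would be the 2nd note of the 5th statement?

With 4-note cells, note 2 of each statement runs C4, F4, B4.
Extending up a 4th: E5 → A5.

A5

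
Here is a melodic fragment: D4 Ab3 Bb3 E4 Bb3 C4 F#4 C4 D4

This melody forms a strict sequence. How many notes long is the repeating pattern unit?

Try groups of 3 (3 cells in 9 notes):
D4 Ab3 Bb3 | E4 Bb3 C4 | F#4 C4 D4
Each cell is the previous one up a 2nd — so the unit is 3 notes.

3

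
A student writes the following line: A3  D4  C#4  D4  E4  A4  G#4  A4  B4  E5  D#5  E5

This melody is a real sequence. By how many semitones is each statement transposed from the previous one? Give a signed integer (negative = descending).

Taking 4-note groups, the heads are A3, E4, B4: the pattern moves up a 5th.
A3 to E4 spans +7 semitones.

7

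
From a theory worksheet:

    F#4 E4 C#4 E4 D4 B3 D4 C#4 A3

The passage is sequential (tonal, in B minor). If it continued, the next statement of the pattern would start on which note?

C#4

Taking 3-note groups, the heads are F#4, E4, D4: the pattern moves down a 2nd.
One more step down a 2nd gives C#4.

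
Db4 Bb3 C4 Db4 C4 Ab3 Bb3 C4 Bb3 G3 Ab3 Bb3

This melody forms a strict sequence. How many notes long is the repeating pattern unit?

Try groups of 4 (3 cells in 12 notes):
Db4 Bb3 C4 Db4 | C4 Ab3 Bb3 C4 | Bb3 G3 Ab3 Bb3
That's a consistent down a 2nd shift per cell, and no other grouping gives one.

4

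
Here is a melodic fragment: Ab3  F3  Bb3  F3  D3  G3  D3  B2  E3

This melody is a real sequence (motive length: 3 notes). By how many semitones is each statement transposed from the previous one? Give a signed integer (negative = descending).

Taking 3-note groups, the heads are Ab3, F3, D3: the pattern moves down a 3rd.
Ab3→F3 is 53 − 56 = -3 semitones.

-3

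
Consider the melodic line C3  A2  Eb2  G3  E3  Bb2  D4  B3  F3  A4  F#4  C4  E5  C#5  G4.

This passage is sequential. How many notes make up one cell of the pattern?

3

Try groups of 3 (5 cells in 15 notes):
C3 A2 Eb2 | G3 E3 Bb2 | D4 B3 F3 | A4 F#4 C4 | E5 C#5 G4
That's a consistent up a 5th shift per cell, and no other grouping gives one.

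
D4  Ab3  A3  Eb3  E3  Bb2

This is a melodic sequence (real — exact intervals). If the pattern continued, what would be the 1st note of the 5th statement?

Grouping in 2s, the 1st note of each cell is D4, A3, E3.
Extending down a 4th: B2 → F#2.

F#2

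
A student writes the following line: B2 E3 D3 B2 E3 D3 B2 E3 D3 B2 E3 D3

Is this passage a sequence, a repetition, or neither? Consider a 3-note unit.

repetition

Each 3-note cell is identical (B2 E3 D3), restated at the same pitch.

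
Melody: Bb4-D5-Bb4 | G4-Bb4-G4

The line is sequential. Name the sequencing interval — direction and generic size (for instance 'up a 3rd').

The 3-note cells begin on Bb4, G4 — each down a 3rd from the last.
From Bb4 to G4: down a 3rd.

down a 3rd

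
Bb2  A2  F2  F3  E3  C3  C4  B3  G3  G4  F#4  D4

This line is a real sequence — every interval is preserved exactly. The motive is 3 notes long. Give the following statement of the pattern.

Unit = 3 notes; the statements start on Bb2, F3, C4, G4, moving up a 5th each time.
From D5 the exact shape gives D5 C#5 A4.

D5 C#5 A4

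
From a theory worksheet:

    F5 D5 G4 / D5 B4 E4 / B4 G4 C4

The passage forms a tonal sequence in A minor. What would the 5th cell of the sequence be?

E4 C4 F3

Unit = 3 notes; the statements start on F5, D5, B4, moving down a 3rd each time.
Continuing the starts: G4 → E4.
Statement 5 starts on E4 and keeps the same diatonic contour: E4 C4 F3.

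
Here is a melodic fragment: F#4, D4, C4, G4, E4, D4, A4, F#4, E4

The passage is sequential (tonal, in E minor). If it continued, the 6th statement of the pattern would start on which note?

The 3-note cells begin on F#4, G4, A4 — each up a 2nd from the last.
Continuing: B4 → C5 → D5. Statement 6 starts on D5.

D5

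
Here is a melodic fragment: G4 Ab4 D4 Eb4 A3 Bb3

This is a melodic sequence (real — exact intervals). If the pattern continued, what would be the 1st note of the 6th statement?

F#2

The unit is 2 notes. Position-1 pitches of the 3 shown cells: G4, D4, A3.
Each moves down a 4th. Continuing: E3 → B2 → F#2.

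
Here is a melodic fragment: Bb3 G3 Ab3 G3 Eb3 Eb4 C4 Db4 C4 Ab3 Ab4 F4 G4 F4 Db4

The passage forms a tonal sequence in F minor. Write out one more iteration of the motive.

Db5 Bb4 C5 Bb4 G4

The 5-note cells begin on Bb3, Eb4, Ab4 — each up a 4th from the last.
So cell 4 is Db5 Bb4 C5 Bb4 G4.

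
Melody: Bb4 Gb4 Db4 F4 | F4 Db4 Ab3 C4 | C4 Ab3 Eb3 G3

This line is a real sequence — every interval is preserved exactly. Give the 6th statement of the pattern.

A2 F2 C2 E2

The 4-note cells begin on Bb4, F4, C4 — each down a 4th from the last.
Extending down a 4th: G3 → D3 → A2.
From A2 the exact shape gives A2 F2 C2 E2.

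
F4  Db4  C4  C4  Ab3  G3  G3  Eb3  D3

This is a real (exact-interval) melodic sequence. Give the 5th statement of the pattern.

A2 F2 E2

Unit = 3 notes; the statements start on F4, C4, G3, moving down a 4th each time.
Extending down a 4th: D3 → A2.
Statement 5 starts on A2 and keeps the same exact contour: A2 F2 E2.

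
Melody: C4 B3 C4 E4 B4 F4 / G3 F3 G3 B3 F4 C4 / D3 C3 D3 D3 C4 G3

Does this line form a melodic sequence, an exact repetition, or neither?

Note 4 of cell 3 is D3; if this were a sequence it would be F3. No unit length gives a consistent transposition pattern.

neither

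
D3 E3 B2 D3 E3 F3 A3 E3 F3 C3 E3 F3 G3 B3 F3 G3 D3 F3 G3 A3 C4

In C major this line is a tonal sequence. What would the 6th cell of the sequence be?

B3 C4 G3 B3 C4 D4 F4

The 7-note cells begin on D3, E3, F3 — each up a 2nd from the last.
Carrying on: G3 → A3 → B3.
Statement 6 starts on B3 and keeps the same diatonic contour: B3 C4 G3 B3 C4 D4 F4.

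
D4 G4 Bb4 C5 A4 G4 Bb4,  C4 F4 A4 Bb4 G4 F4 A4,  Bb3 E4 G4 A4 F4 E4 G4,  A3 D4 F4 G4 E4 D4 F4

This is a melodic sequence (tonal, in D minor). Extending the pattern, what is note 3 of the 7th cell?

C4

Grouping in 7s, the 3rd note of each cell is Bb4, A4, G4, F4.
Extending down a 2nd: E4 → D4 → C4.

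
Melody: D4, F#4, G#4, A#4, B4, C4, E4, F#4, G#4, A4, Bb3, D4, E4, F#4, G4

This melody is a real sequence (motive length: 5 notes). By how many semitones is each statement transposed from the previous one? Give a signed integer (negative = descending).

-2

Taking 5-note groups, the heads are D4, C4, Bb3: the pattern moves down a 2nd.
Counting half-steps from D4 to C4: -2.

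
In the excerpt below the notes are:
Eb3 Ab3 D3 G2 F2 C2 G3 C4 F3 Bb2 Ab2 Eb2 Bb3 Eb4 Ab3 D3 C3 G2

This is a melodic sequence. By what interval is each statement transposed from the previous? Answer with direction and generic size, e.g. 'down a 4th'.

up a 3rd

The 6-note cells begin on Eb3, G3, Bb3 — each up a 3rd from the last.
Eb3 to G3 is up a 3rd.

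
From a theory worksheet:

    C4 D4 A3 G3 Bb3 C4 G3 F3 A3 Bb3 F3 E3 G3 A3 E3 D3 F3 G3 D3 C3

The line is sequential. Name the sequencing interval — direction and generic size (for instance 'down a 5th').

The 4-note cells begin on C4, Bb3, A3, G3, F3 — each down a 2nd from the last.
From C4 to Bb3: down a 2nd.

down a 2nd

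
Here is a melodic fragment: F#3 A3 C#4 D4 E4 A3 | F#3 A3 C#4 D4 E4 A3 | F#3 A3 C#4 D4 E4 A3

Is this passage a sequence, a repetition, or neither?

repetition

Each 6-note cell is identical (F#3 A3 C#4 D4 E4 A3), restated at the same pitch.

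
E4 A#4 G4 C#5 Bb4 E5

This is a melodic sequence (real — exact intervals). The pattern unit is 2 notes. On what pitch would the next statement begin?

Taking 2-note groups, the heads are E4, G4, Bb4: the pattern moves up a 3rd.
One more step up a 3rd gives Db5.

Db5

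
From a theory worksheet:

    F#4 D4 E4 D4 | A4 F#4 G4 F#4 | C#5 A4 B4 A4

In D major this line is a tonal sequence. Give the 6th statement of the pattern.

Unit = 4 notes; the statements start on F#4, A4, C#5, moving up a 3rd each time.
Extending up a 3rd: E5 → G5 → B5.
From B5 the diatonic shape gives B5 G5 A5 G5.

B5 G5 A5 G5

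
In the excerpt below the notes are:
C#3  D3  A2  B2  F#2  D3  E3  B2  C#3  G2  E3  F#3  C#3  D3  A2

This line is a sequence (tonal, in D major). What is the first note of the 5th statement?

With a 5-note motive the entries are C#3, D3, E3, each up a 2nd from the previous.
Continuing: F#3 → G3. Statement 5 starts on G3.

G3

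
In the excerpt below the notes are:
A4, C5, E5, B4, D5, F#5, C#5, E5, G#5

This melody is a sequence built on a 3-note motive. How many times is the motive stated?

9 notes in groups of 3 gives 9/3 = 3 statements.
Starts: A4, B4, C#5 — each up a 2nd.

3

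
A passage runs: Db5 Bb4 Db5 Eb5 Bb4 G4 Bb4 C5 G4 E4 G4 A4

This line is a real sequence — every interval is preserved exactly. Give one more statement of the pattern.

Unit = 4 notes; the statements start on Db5, Bb4, G4, moving down a 3rd each time.
Statement 4 starts on E4 and keeps the same exact contour: E4 C#4 E4 F#4.

E4 C#4 E4 F#4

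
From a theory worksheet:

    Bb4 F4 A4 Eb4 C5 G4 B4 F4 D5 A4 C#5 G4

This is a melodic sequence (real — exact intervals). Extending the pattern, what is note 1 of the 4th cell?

Grouping in 4s, the 1st note of each cell is Bb4, C5, D5.
From D5, up a 2nd gives E5.

E5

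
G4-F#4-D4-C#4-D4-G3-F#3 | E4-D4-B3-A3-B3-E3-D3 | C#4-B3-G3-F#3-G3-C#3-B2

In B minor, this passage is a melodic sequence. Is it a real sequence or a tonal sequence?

tonal

Every note is diatonic to B minor.
Cell 1 has -1 semitones from note 1 to 2, but cell 2 has -2 — the interval quality changes while the contour stays the same, which is the hallmark of a tonal sequence.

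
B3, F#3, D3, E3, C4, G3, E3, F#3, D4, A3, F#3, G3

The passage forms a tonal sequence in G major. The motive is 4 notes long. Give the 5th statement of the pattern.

F#4 C4 A3 B3

With a 4-note motive the entries are B3, C4, D4, each up a 2nd from the previous.
Carrying on: E4 → F#4.
From F#4 the diatonic shape gives F#4 C4 A3 B3.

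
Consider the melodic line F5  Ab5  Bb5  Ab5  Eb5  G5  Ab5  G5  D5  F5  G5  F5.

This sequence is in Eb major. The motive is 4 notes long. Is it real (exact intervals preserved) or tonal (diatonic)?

Every note is diatonic to Eb major.
Cell 1 has +3 semitones from note 1 to 2, but cell 2 has +4 — the interval quality changes while the contour stays the same, which is the hallmark of a tonal sequence.

tonal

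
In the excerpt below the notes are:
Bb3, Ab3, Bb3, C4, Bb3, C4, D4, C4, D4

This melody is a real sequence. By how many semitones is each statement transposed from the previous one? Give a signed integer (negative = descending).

Taking 3-note groups, the heads are Bb3, C4, D4: the pattern moves up a 2nd.
Counting half-steps from Bb3 to C4: 2.

2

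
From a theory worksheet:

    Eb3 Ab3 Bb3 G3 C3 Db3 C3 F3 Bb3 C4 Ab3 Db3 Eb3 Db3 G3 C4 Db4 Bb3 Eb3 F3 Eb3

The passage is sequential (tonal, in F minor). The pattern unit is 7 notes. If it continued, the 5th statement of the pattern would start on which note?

Bb3

The 7-note cells begin on Eb3, F3, G3 — each up a 2nd from the last.
Continuing: Ab3 → Bb3. Statement 5 starts on Bb3.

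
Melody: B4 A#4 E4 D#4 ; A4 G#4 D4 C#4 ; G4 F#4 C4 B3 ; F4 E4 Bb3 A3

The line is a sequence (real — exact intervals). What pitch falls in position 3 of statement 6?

Gb3

With 4-note cells, note 3 of each statement runs E4, D4, C4, Bb3.
Carrying that down a 2nd forward: Ab3 → Gb3.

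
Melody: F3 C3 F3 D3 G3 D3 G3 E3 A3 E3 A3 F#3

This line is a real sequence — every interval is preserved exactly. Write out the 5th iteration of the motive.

C#4 G#3 C#4 A#3

The 4-note cells begin on F3, G3, A3 — each up a 2nd from the last.
Continuing the starts: B3 → C#4.
So cell 5 is C#4 G#3 C#4 A#3.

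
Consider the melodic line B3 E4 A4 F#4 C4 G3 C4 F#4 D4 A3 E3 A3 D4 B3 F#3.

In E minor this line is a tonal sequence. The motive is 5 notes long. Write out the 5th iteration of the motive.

A2 D3 G3 E3 B2

Unit = 5 notes; the statements start on B3, G3, E3, moving down a 3rd each time.
Continuing the starts: C3 → A2.
Statement 5 starts on A2 and keeps the same diatonic contour: A2 D3 G3 E3 B2.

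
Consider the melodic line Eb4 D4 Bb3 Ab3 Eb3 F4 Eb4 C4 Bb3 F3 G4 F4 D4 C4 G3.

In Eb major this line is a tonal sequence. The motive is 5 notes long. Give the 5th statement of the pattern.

Bb4 Ab4 F4 Eb4 Bb3

The 5-note cells begin on Eb4, F4, G4 — each up a 2nd from the last.
Continuing the starts: Ab4 → Bb4.
So cell 5 is Bb4 Ab4 F4 Eb4 Bb3.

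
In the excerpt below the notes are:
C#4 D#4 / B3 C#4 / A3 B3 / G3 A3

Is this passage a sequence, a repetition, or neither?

sequence

Each 2-note cell is the previous one transposed down a 2nd.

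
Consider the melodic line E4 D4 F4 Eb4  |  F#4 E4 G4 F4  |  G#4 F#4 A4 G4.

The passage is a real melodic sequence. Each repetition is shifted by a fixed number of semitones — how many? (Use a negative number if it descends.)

The 4-note cells begin on E4, F#4, G#4 — each up a 2nd from the last.
Counting half-steps from E4 to F#4: 2.

2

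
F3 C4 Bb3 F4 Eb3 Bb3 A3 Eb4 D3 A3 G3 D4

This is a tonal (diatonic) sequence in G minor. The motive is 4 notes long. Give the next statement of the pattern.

With a 4-note motive the entries are F3, Eb3, D3, each down a 2nd from the previous.
From C3 the diatonic shape gives C3 G3 F3 C4.

C3 G3 F3 C4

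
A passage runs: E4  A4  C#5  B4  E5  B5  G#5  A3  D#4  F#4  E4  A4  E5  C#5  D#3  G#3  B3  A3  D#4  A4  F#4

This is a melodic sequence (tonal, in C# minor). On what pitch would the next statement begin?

G#2

The 7-note cells begin on E4, A3, D#3 — each down a 5th from the last.
One more step down a 5th gives G#2.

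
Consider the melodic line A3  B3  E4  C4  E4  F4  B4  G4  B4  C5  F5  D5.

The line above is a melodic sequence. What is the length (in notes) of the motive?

12 notes total. Splitting into 3 groups of 4:
A3 B3 E4 C4 | E4 F4 B4 G4 | B4 C5 F5 D5
Each cell is the previous one up a 5th — so the unit is 4 notes.

4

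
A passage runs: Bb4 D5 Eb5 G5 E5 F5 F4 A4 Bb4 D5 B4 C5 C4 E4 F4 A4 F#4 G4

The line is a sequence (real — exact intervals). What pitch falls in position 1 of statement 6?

A2

Grouping in 6s, the 1st note of each cell is Bb4, F4, C4.
Each moves down a 4th. Continuing: G3 → D3 → A2.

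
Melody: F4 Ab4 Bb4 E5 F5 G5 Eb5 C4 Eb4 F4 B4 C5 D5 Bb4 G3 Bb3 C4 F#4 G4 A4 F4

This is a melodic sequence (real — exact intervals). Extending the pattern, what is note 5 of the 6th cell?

E3

The unit is 7 notes. Position-5 pitches of the 3 shown cells: F5, C5, G4.
Carrying that down a 4th forward: D4 → A3 → E3.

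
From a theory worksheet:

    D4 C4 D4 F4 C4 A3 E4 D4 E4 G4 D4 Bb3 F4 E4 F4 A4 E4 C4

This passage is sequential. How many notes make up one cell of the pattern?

6

18 notes total. Splitting into 3 groups of 6:
D4 C4 D4 F4 C4 A3 | E4 D4 E4 G4 D4 Bb3 | F4 E4 F4 A4 E4 C4
Each cell is the previous one up a 2nd — so the unit is 6 notes.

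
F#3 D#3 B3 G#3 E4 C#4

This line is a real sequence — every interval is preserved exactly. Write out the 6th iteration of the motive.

With a 2-note motive the entries are F#3, B3, E4, each up a 4th from the previous.
Carrying on: A4 → D5 → G5.
So cell 6 is G5 E5.

G5 E5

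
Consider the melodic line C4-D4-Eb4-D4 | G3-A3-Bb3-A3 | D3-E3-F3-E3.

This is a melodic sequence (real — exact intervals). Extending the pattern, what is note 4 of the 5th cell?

Grouping in 4s, the 4th note of each cell is D4, A3, E3.
Each moves down a 4th. Continuing: B2 → F#2.

F#2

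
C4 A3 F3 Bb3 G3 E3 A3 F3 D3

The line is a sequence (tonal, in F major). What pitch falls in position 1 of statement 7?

D3

With 3-note cells, note 1 of each statement runs C4, Bb3, A3.
Extending down a 2nd: G3 → F3 → E3 → D3.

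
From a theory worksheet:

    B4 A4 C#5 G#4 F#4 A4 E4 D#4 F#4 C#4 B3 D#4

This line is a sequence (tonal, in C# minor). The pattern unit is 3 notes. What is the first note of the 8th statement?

With a 3-note motive the entries are B4, G#4, E4, C#4, each down a 3rd from the previous.
Continuing: A3 → F#3 → D#3 → B2. Statement 8 starts on B2.

B2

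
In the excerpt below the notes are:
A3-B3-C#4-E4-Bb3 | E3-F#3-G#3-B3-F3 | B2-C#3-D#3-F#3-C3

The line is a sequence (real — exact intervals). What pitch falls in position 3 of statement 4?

A#2

The unit is 5 notes. Position-3 pitches of the 3 shown cells: C#4, G#3, D#3.
From D#3, down a 4th gives A#2.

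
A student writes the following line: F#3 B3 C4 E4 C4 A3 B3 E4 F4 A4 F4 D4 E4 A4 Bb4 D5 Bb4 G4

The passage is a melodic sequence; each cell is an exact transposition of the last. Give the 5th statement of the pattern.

Taking 6-note groups, the heads are F#3, B3, E4: the pattern moves up a 4th.
Extending up a 4th: A4 → D5.
So cell 5 is D5 G5 Ab5 C6 Ab5 F5.

D5 G5 Ab5 C6 Ab5 F5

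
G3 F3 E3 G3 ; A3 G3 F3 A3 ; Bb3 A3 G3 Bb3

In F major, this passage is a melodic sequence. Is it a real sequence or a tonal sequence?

tonal

Every note is diatonic to F major.
Cell 1 has -1 semitones from note 2 to 3, but cell 2 has -2 — the interval quality changes while the contour stays the same, which is the hallmark of a tonal sequence.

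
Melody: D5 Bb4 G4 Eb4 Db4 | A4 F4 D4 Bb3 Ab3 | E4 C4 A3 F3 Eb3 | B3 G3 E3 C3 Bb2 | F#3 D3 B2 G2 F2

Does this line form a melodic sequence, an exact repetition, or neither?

sequence

Each 5-note cell is the previous one transposed down a 4th.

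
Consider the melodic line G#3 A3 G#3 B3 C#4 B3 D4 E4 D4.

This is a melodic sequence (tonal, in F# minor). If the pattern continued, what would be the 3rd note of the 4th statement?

F#4

The unit is 3 notes. Position-3 pitches of the 3 shown cells: G#3, B3, D4.
Each moves up a 3rd; the next is F#4.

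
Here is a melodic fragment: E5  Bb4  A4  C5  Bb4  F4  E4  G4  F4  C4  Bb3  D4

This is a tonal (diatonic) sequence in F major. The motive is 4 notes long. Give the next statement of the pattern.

Taking 4-note groups, the heads are E5, Bb4, F4: the pattern moves down a 4th.
Statement 4 starts on C4 and keeps the same diatonic contour: C4 G3 F3 A3.

C4 G3 F3 A3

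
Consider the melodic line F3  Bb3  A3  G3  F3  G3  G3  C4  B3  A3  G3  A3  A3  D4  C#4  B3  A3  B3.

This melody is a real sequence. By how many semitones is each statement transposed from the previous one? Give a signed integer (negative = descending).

2

With a 6-note motive the entries are F3, G3, A3, each up a 2nd from the previous.
Counting half-steps from F3 to G3: 2.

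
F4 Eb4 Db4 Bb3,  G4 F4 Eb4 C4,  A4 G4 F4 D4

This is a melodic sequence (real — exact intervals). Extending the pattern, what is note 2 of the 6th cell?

With 4-note cells, note 2 of each statement runs Eb4, F4, G4.
Each moves up a 2nd. Continuing: A4 → B4 → C#5.

C#5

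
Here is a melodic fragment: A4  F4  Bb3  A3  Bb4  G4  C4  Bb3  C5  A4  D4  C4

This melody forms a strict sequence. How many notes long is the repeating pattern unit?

There are 12 notes; a 4-note unit gives 3 cells:
A4 F4 Bb3 A3 | Bb4 G4 C4 Bb3 | C5 A4 D4 C4
Every group is a transposition up a 2nd of the one before; no shorter unit works.

4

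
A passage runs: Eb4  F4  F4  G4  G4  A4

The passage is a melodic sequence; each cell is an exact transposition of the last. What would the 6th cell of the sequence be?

With a 2-note motive the entries are Eb4, F4, G4, each up a 2nd from the previous.
Extending up a 2nd: A4 → B4 → C#5.
So cell 6 is C#5 D#5.

C#5 D#5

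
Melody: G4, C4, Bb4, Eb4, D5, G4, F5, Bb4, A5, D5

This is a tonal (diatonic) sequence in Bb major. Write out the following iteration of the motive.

Taking 2-note groups, the heads are G4, Bb4, D5, F5, A5: the pattern moves up a 3rd.
From C6 the diatonic shape gives C6 F5.

C6 F5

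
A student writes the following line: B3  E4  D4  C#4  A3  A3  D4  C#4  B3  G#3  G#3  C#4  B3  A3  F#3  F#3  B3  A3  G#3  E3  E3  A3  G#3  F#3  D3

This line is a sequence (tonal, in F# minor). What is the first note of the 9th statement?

Unit = 5 notes; the statements start on B3, A3, G#3, F#3, E3, moving down a 2nd each time.
Extending the heads down a 2nd: D3 → C#3 → B2 → A2.

A2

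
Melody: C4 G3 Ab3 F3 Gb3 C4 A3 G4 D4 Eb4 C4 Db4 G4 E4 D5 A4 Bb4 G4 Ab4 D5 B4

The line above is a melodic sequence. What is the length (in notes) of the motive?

Try groups of 7 (3 cells in 21 notes):
C4 G3 Ab3 F3 Gb3 C4 A3 | G4 D4 Eb4 C4 Db4 G4 E4 | D5 A4 Bb4 G4 Ab4 D5 B4
Every group is a transposition up a 5th of the one before; no shorter unit works.

7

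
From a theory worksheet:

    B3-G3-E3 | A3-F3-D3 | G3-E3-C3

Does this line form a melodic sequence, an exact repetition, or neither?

sequence

Each 3-note cell is the previous one transposed down a 2nd.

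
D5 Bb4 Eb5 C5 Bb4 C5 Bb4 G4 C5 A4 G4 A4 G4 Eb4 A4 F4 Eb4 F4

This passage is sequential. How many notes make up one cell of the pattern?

18 notes total. Splitting into 3 groups of 6:
D5 Bb4 Eb5 C5 Bb4 C5 | Bb4 G4 C5 A4 G4 A4 | G4 Eb4 A4 F4 Eb4 F4
That's a consistent down a 3rd shift per cell, and no other grouping gives one.

6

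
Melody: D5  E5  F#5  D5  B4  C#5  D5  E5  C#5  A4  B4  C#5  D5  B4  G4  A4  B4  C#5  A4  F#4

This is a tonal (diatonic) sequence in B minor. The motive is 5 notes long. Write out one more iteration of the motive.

G4 A4 B4 G4 E4

With a 5-note motive the entries are D5, C#5, B4, A4, each down a 2nd from the previous.
Statement 5 starts on G4 and keeps the same diatonic contour: G4 A4 B4 G4 E4.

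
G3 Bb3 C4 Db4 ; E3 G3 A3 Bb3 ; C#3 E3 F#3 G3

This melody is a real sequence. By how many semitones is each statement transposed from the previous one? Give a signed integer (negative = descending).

With a 4-note motive the entries are G3, E3, C#3, each down a 3rd from the previous.
G3→E3 is 52 − 55 = -3 semitones.

-3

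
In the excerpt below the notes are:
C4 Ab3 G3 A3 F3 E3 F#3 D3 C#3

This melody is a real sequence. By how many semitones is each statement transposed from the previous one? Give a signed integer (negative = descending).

Taking 3-note groups, the heads are C4, A3, F#3: the pattern moves down a 3rd.
C4 to A3 spans -3 semitones.

-3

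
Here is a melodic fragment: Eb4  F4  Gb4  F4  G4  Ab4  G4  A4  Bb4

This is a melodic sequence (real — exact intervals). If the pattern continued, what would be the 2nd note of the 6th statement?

D#5

Grouping in 3s, the 2nd note of each cell is F4, G4, A4.
Each moves up a 2nd. Continuing: B4 → C#5 → D#5.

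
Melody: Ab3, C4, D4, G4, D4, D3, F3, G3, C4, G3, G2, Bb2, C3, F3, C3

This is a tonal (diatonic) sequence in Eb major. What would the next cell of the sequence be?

Unit = 5 notes; the statements start on Ab3, D3, G2, moving down a 5th each time.
So cell 4 is C2 Eb2 F2 Bb2 F2.

C2 Eb2 F2 Bb2 F2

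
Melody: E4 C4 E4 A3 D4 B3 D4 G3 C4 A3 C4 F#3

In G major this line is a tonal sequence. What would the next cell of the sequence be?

B3 G3 B3 E3

Taking 4-note groups, the heads are E4, D4, C4: the pattern moves down a 2nd.
So cell 4 is B3 G3 B3 E3.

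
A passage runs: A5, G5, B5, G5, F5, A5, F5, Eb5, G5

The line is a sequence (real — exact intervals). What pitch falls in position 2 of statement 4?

With 3-note cells, note 2 of each statement runs G5, F5, Eb5.
From Eb5, down a 2nd gives Db5.

Db5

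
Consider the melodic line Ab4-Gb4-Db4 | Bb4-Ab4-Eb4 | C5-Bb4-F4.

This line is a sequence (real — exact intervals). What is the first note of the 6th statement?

With a 3-note motive the entries are Ab4, Bb4, C5, each up a 2nd from the previous.
Continuing: D5 → E5 → F#5. Statement 6 starts on F#5.

F#5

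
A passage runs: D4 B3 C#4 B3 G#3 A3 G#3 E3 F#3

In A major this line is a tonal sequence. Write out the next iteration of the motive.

Unit = 3 notes; the statements start on D4, B3, G#3, moving down a 3rd each time.
So cell 4 is E3 C#3 D3.

E3 C#3 D3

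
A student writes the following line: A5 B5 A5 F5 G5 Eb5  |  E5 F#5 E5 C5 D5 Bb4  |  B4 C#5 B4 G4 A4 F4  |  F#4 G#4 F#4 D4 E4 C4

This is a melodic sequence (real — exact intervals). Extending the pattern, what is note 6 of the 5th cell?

Grouping in 6s, the 6th note of each cell is Eb5, Bb4, F4, C4.
One more down a 4th gives G3.

G3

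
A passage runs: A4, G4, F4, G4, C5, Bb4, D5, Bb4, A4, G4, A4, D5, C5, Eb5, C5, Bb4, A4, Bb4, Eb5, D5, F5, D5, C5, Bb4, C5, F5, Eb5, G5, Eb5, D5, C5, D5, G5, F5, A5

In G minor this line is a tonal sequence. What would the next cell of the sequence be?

F5 Eb5 D5 Eb5 A5 G5 Bb5

Taking 7-note groups, the heads are A4, Bb4, C5, D5, Eb5: the pattern moves up a 2nd.
Statement 6 starts on F5 and keeps the same diatonic contour: F5 Eb5 D5 Eb5 A5 G5 Bb5.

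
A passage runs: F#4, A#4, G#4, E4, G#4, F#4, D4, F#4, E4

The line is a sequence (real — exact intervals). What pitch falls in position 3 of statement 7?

Grouping in 3s, the 3rd note of each cell is G#4, F#4, E4.
Carrying that down a 2nd forward: D4 → C4 → Bb3 → Ab3.

Ab3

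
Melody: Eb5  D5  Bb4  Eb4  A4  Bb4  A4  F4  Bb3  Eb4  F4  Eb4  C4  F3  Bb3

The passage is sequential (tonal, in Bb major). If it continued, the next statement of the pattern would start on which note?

C4

The 5-note cells begin on Eb5, Bb4, F4 — each down a 4th from the last.
One more step down a 4th gives C4.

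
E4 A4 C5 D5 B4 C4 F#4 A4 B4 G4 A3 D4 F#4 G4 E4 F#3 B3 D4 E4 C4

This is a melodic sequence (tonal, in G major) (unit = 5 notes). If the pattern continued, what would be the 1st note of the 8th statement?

E2

The unit is 5 notes. Position-1 pitches of the 4 shown cells: E4, C4, A3, F#3.
Extending down a 3rd: D3 → B2 → G2 → E2.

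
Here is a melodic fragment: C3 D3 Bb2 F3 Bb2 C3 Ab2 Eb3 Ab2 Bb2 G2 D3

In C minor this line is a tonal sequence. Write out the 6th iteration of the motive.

Unit = 4 notes; the statements start on C3, Bb2, Ab2, moving down a 2nd each time.
Extending down a 2nd: G2 → F2 → Eb2.
From Eb2 the diatonic shape gives Eb2 F2 D2 Ab2.

Eb2 F2 D2 Ab2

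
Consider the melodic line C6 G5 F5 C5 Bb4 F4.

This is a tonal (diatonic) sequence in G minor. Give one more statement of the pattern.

With a 2-note motive the entries are C6, F5, Bb4, each down a 5th from the previous.
From Eb4 the diatonic shape gives Eb4 Bb3.

Eb4 Bb3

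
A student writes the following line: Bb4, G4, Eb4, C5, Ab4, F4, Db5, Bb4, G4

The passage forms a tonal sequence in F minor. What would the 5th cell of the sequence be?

F5 Db5 Bb4

The 3-note cells begin on Bb4, C5, Db5 — each up a 2nd from the last.
Extending up a 2nd: Eb5 → F5.
Statement 5 starts on F5 and keeps the same diatonic contour: F5 Db5 Bb4.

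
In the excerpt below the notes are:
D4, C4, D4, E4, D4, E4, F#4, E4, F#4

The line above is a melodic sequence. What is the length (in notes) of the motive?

3

9 notes total. Splitting into 3 groups of 3:
D4 C4 D4 | E4 D4 E4 | F#4 E4 F#4
That's a consistent up a 2nd shift per cell, and no other grouping gives one.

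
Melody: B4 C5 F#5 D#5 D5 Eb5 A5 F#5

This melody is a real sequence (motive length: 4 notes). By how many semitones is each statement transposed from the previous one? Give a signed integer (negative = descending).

With a 4-note motive the entries are B4, D5, each up a 3rd from the previous.
B4 to D5 spans +3 semitones.

3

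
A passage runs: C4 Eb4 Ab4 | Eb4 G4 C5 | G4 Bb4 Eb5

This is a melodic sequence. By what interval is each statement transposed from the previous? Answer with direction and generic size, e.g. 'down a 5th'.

up a 3rd

The 3-note cells begin on C4, Eb4, G4 — each up a 3rd from the last.
C4 to Eb4 is up a 3rd.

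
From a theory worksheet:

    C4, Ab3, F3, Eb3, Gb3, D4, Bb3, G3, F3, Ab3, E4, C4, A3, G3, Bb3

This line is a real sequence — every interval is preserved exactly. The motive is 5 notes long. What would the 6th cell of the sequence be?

The 5-note cells begin on C4, D4, E4 — each up a 2nd from the last.
Carrying on: F#4 → G#4 → A#4.
Statement 6 starts on A#4 and keeps the same exact contour: A#4 F#4 D#4 C#4 E4.

A#4 F#4 D#4 C#4 E4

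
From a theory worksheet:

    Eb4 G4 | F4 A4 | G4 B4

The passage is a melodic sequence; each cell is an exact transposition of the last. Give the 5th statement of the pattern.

With a 2-note motive the entries are Eb4, F4, G4, each up a 2nd from the previous.
Extending up a 2nd: A4 → B4.
So cell 5 is B4 D#5.

B4 D#5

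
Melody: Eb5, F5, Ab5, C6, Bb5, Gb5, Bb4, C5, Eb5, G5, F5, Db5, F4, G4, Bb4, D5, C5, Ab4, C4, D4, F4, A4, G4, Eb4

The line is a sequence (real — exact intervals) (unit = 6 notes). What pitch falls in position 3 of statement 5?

Grouping in 6s, the 3rd note of each cell is Ab5, Eb5, Bb4, F4.
One more down a 4th gives C4.

C4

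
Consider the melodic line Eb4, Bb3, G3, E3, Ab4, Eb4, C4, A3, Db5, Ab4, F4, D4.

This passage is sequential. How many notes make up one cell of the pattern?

4

Try groups of 4 (3 cells in 12 notes):
Eb4 Bb3 G3 E3 | Ab4 Eb4 C4 A3 | Db5 Ab4 F4 D4
Every group is a transposition up a 4th of the one before; no shorter unit works.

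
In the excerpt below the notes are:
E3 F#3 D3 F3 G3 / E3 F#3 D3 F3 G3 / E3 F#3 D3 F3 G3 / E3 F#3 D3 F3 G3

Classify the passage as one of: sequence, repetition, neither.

repetition

Each 5-note cell is identical (E3 F#3 D3 F3 G3), restated at the same pitch.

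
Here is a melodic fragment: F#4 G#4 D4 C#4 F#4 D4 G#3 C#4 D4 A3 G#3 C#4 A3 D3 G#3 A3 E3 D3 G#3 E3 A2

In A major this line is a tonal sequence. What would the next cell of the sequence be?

Unit = 7 notes; the statements start on F#4, C#4, G#3, moving down a 4th each time.
Statement 4 starts on D3 and keeps the same diatonic contour: D3 E3 B2 A2 D3 B2 E2.

D3 E3 B2 A2 D3 B2 E2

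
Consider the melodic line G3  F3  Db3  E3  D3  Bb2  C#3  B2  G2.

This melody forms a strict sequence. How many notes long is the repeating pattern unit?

Try groups of 3 (3 cells in 9 notes):
G3 F3 Db3 | E3 D3 Bb2 | C#3 B2 G2
Each cell is the previous one down a 3rd — so the unit is 3 notes.

3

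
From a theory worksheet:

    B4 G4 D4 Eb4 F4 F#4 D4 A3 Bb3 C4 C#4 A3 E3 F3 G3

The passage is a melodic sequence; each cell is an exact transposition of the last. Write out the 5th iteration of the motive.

D#3 B2 F#2 G2 A2

Unit = 5 notes; the statements start on B4, F#4, C#4, moving down a 4th each time.
Extending down a 4th: G#3 → D#3.
From D#3 the exact shape gives D#3 B2 F#2 G2 A2.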